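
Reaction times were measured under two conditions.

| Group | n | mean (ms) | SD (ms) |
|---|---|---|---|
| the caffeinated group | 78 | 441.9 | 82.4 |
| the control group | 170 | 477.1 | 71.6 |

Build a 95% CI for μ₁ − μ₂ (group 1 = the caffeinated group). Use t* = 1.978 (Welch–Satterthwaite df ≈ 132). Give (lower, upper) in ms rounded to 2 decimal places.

(-56.61, -13.79)

Standard errors of each mean: 82.4/√78 = 9.3300 and 71.6/√170 = 5.4915.
SE(x̄₁ − x̄₂) = √(9.3300² + 5.4915²) = 10.8261 for independent samples with unequal variances.
With t* = 1.978, the margin is 1.978 × 10.8261 = 21.4140.
x̄₁ − x̄₂ = 441.9 − 477.1 = -35.2000; the interval is -35.2000 ± 21.4140 = (-56.61, -13.79).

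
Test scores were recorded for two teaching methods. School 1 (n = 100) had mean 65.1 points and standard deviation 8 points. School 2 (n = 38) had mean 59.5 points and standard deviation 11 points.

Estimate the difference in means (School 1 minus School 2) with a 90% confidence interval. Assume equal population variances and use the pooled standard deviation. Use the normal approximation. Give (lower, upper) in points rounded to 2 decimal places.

Pooled variance s_p² = [99·8² + 37·11²] / (100+38−2) = 79.5074, so s_p = 8.9167.
SE_diff = s_p·√(1/n₁ + 1/n₂) = 8.9167·√(1/100 + 1/38) = 1.6992.
z* = 1.645; margin = 1.645 × 1.6992 = 2.7952.
Difference = 65.1 − 59.5 = 5.6000.
5.6000 ± 2.7952 → (2.80, 8.40).

(2.80, 8.40)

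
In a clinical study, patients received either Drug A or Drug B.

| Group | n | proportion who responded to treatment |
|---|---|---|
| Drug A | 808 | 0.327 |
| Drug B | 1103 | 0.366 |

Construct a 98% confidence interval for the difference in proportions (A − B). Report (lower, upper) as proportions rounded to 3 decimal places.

The two standard errors are √(0.3270×0.6730/808) = 0.01650 and √(0.3660×0.6340/1103) = 0.01450.
Because the samples are independent, SE_diff = √(0.01650² + 0.01450²) = 0.02197.
Using z* = 2.326 for 98%, ME = 2.326 × 0.02197 = 0.05110.
p̂₁ − p̂₂ = -0.0390; interval -0.0390 ± 0.05110 gives (-0.090, 0.012).

(-0.090, 0.012)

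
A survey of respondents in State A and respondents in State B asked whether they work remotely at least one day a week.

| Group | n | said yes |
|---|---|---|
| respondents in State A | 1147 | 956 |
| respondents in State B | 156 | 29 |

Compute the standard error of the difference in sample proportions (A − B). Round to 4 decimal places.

0.0330

Sample proportions: 956/1147 = 0.8335, 29/156 = 0.1859.
Each SE is √(p̂(1−p̂)/n): √(0.8335·0.1665/1147) = 0.01100 and √(0.1859·0.8141/156) = 0.03115.
SE(p̂₁ − p̂₂) = √(SE₁² + SE₂²) = √(0.000121 + 0.0009703225) = 0.03304, since the two samples are independent.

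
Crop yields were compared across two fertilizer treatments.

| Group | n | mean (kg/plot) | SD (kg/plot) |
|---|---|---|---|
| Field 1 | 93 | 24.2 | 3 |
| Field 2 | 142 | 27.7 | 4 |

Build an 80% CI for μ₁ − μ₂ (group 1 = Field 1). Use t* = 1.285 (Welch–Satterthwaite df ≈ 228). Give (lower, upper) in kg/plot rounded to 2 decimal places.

(-4.09, -2.91)

Per-group SEs: s₁/√n₁ = 3/√93 = 0.3111, s₂/√n₂ = 4/√142 = 0.3357.
Unpooled SE of the difference: √(0.09678321 + 0.11269449) = 0.4577.
Margin of error = t* · SE = 1.285 × 0.4577 = 0.5881.
x̄₁ − x̄₂ = 24.2 − 27.7 = -3.5000.
CI: -3.5000 ± 0.5881 = (-4.09, -2.91).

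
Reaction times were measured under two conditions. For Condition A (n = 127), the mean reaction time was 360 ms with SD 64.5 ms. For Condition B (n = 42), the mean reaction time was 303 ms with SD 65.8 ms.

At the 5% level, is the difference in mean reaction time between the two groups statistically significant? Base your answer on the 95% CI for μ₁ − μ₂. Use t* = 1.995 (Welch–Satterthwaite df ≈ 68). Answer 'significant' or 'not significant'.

Per-group SEs: s₁/√n₁ = 64.5/√127 = 5.7234, s₂/√n₂ = 65.8/√42 = 10.1532.
Unpooled SE of the difference: √(32.75730756 + 103.08747024) = 11.6552.
Margin of error = t* · SE = 1.995 × 11.6552 = 23.2521.
x̄₁ − x̄₂ = 360 − 303 = 57.0000.
CI: 57.0000 ± 23.2521 = (33.7479, 80.2521).
The interval (33.7479, 80.2521) does not contain 0, so the difference is significant.

significant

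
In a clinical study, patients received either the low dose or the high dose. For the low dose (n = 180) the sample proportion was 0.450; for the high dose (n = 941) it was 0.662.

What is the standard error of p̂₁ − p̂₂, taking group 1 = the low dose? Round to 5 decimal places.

0.04016

SE₁ = √(p̂₁(1−p̂₁)/n₁) = √(0.4500·0.5500/180) = 0.03708; SE₂ = √(0.6620·0.3380/941) = 0.01542.
Independent samples: SE of the difference = √(SE₁² + SE₂²) = √(0.0013749264 + 0.0002377764) = 0.04016.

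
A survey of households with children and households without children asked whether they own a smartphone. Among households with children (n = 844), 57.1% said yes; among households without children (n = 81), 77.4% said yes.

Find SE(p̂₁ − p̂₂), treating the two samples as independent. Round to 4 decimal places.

Each SE is √(p̂(1−p̂)/n): √(0.5710·0.4290/844) = 0.01704 and √(0.7740·0.2260/81) = 0.04647.
SE(p̂₁ − p̂₂) = √(SE₁² + SE₂²) = √(0.0002903616 + 0.0021594609) = 0.04950, since the two samples are independent.

0.0495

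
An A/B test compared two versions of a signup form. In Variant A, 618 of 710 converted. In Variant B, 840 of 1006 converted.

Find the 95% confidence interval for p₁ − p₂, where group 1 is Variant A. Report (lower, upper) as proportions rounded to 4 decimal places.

(0.0017, 0.0691)

p̂₁ = 618/710 = 0.8704 and p̂₂ = 840/1006 = 0.8350.
SE₁ = √(p̂₁(1−p̂₁)/n₁) = √(0.8704·0.1296/710) = 0.01260; SE₂ = √(0.8350·0.1650/1006) = 0.01170.
Independent samples: SE of the difference = √(SE₁² + SE₂²) = √(0.00015876 + 0.00013689) = 0.01719.
z* for 95% confidence is 1.960, so the margin of error is 1.960 × 0.01719 = 0.03369.
Point estimate p̂₁ − p̂₂ = 0.8704 − 0.8350 = 0.0354.
0.0354 ± 0.03369 → (0.0017, 0.0691).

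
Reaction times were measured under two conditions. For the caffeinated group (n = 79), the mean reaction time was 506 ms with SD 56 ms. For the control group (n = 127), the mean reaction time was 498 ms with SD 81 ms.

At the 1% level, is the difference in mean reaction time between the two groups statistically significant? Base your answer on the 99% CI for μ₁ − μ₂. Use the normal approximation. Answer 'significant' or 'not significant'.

not significant

Per-group SEs: s₁/√n₁ = 56/√79 = 6.3005, s₂/√n₂ = 81/√127 = 7.1876.
Unpooled SE of the difference: √(39.69630025 + 51.66159376) = 9.5581.
Margin of error = z* · SE = 2.576 × 9.5581 = 24.6217.
x̄₁ − x̄₂ = 506 − 498 = 8.0000.
CI: 8.0000 ± 24.6217 = (-16.6217, 32.6217).
The interval (-16.6217, 32.6217) contains 0, so the difference is not significant.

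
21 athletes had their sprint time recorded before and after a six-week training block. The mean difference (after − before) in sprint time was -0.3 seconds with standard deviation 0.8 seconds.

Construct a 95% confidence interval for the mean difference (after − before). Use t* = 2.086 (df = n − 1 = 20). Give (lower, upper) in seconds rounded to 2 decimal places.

This is a matched-pairs design, so SE = s_d/√n = 0.8/√21 = 0.1746.
Margin = 2.086 × 0.1746 = 0.3642; the interval is -0.3 ± 0.3642 = (-0.66, 0.06).

(-0.66, 0.06)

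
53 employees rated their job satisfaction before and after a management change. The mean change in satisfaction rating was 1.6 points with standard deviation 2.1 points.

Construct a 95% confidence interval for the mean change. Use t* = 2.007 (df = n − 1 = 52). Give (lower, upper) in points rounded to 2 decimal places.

This is a matched-pairs design, so SE = s_d/√n = 2.1/√53 = 0.2885.
Margin = 2.007 × 0.2885 = 0.5790; the interval is 1.6 ± 0.5790 = (1.02, 2.18).

(1.02, 2.18)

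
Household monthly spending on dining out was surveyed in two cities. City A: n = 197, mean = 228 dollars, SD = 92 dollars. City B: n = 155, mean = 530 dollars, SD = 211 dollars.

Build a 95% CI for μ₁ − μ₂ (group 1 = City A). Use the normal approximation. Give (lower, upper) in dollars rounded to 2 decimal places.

(-337.62, -266.38)

SE₁ = s₁/√n₁ = 92/√197 = 6.5547; SE₂ = 211/√155 = 16.9479.
Independent samples, unequal variances: SE_diff = √(SE₁² + SE₂²) = √(42.96409209 + 287.23131441) = 18.1713.
z* = 1.960, so margin of error = 1.960 × 18.1713 = 35.6157.
Difference in means = 228 − 530 = -302.0000.
-302.0000 ± 35.6157 → (-337.62, -266.38).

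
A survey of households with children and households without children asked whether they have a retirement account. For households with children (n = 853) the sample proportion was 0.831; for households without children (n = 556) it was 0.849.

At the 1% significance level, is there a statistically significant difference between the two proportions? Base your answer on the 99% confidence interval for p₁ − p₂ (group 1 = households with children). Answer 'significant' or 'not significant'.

not significant

The two standard errors are √(0.8310×0.1690/853) = 0.01283 and √(0.8490×0.1510/556) = 0.01518.
Because the samples are independent, SE_diff = √(0.01283² + 0.01518²) = 0.01988.
Using z* = 2.576 for 99%, ME = 2.576 × 0.01988 = 0.05121.
p̂₁ − p̂₂ = -0.0180; interval -0.0180 ± 0.05121 gives (-0.06921, 0.03321).
The interval (-0.06921, 0.03321) contains 0, so the difference is not significant.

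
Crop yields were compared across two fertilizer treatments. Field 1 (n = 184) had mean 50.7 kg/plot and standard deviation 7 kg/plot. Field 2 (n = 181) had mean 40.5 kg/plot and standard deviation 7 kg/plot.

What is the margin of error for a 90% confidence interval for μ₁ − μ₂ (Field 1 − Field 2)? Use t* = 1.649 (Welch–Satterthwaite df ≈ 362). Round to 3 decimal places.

Standard errors of each mean: 7/√184 = 0.5160 and 7/√181 = 0.5203.
SE(x̄₁ − x̄₂) = √(0.5160² + 0.5203²) = 0.7328 for independent samples with unequal variances.
With t* = 1.649, the margin is 1.649 × 0.7328 = 1.2084.

1.208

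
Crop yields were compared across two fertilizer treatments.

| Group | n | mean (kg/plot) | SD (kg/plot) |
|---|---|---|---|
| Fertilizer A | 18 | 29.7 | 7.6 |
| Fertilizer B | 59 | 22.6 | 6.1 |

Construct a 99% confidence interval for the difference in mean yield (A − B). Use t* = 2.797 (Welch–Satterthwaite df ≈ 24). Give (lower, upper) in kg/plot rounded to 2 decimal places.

(1.62, 12.58)

Standard errors of each mean: 7.6/√18 = 1.7913 and 6.1/√59 = 0.7942.
SE(x̄₁ − x̄₂) = √(1.7913² + 0.7942²) = 1.9595 for independent samples with unequal variances.
With t* = 2.797, the margin is 2.797 × 1.9595 = 5.4807.
x̄₁ − x̄₂ = 29.7 − 22.6 = 7.1000; the interval is 7.1000 ± 5.4807 = (1.62, 12.58).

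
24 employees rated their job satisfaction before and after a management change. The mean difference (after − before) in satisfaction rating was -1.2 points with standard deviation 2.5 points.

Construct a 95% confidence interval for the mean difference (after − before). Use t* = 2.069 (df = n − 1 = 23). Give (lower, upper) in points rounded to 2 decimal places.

This is a matched-pairs design, so SE = s_d/√n = 2.5/√24 = 0.5103.
Margin = 2.069 × 0.5103 = 1.0558; the interval is -1.2 ± 1.0558 = (-2.26, -0.14).

(-2.26, -0.14)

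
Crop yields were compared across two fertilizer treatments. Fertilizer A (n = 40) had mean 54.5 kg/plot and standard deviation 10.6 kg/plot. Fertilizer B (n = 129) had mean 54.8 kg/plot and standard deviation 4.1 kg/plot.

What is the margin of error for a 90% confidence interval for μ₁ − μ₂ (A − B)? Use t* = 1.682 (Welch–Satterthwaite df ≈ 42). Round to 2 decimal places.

SE₁ = s₁/√n₁ = 10.6/√40 = 1.6760; SE₂ = 4.1/√129 = 0.3610.
Independent samples, unequal variances: SE_diff = √(SE₁² + SE₂²) = √(2.808976 + 0.130321) = 1.7144.
t* = 1.682, so margin of error = 1.682 × 1.7144 = 2.8836.

2.88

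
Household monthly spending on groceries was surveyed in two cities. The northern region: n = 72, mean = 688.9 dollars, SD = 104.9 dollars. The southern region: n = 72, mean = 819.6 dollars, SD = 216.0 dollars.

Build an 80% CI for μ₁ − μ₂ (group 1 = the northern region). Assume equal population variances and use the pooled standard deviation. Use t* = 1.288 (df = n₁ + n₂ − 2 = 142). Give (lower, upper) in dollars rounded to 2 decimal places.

Pooled variance s_p² = [71·104.9² + 71·216.0²] / (72+72−2) = 28830.0050, so s_p = 169.7940.
SE_diff = s_p·√(1/n₁ + 1/n₂) = 169.7940·√(1/72 + 1/72) = 28.2990.
t* = 1.288; margin = 1.288 × 28.2990 = 36.4491.
Difference = 688.9 − 819.6 = -130.7000.
-130.7000 ± 36.4491 → (-167.15, -94.25).

(-167.15, -94.25)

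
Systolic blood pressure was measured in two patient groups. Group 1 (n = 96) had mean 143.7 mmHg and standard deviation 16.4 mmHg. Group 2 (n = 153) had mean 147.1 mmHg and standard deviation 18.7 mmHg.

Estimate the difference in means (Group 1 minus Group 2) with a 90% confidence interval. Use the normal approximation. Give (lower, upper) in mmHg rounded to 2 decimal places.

(-7.11, 0.31)

Standard errors of each mean: 16.4/√96 = 1.6738 and 18.7/√153 = 1.5118.
SE(x̄₁ − x̄₂) = √(1.6738² + 1.5118²) = 2.2555 for independent samples with unequal variances.
With z* = 1.645, the margin is 1.645 × 2.2555 = 3.7103.
x̄₁ − x̄₂ = 143.7 − 147.1 = -3.4000; the interval is -3.4000 ± 3.7103 = (-7.11, 0.31).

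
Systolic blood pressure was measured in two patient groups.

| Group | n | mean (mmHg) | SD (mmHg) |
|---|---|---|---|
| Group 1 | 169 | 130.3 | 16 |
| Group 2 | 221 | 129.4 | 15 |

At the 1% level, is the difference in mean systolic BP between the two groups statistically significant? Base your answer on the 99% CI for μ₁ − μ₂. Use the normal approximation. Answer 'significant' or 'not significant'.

SE₁ = s₁/√n₁ = 16/√169 = 1.2308; SE₂ = 15/√221 = 1.0090.
Independent samples, unequal variances: SE_diff = √(SE₁² + SE₂²) = √(1.51486864 + 1.018081) = 1.5915.
z* = 2.576, so margin of error = 2.576 × 1.5915 = 4.0997.
Difference in means = 130.3 − 129.4 = 0.9000.
0.9000 ± 4.0997 → (-3.1997, 4.9997).
The interval (-3.1997, 4.9997) contains 0, so the difference is not significant.

not significant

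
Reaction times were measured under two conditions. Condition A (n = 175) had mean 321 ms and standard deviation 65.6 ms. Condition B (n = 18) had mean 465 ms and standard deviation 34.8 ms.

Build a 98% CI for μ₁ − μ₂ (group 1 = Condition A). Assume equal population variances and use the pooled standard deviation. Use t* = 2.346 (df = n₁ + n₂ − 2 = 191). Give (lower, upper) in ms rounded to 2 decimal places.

(-180.86, -107.14)

s_p = √[((n₁−1)s₁² + (n₂−1)s₂²)/(n₁+n₂−2)] = √[(174·65.6² + 17·34.8²)/191] = 63.4675.
SE = 63.4675·√(1/175 + 1/18) = 15.7099.
With t* = 2.346, margin = 2.346 × 15.7099 = 36.8554.
x̄₁ − x̄₂ = 321 − 465 = -144.0000; interval -144.0000 ± 36.8554 = (-180.86, -107.14).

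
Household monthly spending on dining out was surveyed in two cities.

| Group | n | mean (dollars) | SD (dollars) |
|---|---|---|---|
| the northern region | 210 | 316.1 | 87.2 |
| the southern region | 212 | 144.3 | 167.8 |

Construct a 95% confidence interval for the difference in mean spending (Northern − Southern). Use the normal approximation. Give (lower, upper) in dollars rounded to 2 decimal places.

Per-group SEs: s₁/√n₁ = 87.2/√210 = 6.0174, s₂/√n₂ = 167.8/√212 = 11.5246.
Unpooled SE of the difference: √(36.20910276 + 132.81640516) = 13.0010.
Margin of error = z* · SE = 1.960 × 13.0010 = 25.4820.
x̄₁ − x̄₂ = 316.1 − 144.3 = 171.8000.
CI: 171.8000 ± 25.4820 = (146.32, 197.28).

(146.32, 197.28)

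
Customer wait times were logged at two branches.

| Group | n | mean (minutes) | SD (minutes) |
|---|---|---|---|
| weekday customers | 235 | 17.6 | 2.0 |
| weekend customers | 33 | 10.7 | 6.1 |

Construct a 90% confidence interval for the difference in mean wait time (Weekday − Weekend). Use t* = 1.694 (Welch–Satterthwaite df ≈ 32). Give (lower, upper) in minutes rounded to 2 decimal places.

Per-group SEs: s₁/√n₁ = 2.0/√235 = 0.1305, s₂/√n₂ = 6.1/√33 = 1.0619.
Unpooled SE of the difference: √(0.01703025 + 1.12763161) = 1.0699.
Margin of error = t* · SE = 1.694 × 1.0699 = 1.8124.
x̄₁ − x̄₂ = 17.6 − 10.7 = 6.9000.
CI: 6.9000 ± 1.8124 = (5.09, 8.71).

(5.09, 8.71)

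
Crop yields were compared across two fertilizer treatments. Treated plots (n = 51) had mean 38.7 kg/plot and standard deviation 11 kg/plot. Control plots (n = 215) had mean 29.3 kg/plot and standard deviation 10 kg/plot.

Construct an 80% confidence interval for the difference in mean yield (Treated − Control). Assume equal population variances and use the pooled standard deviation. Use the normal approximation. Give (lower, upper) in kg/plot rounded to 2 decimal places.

Pooled variance s_p² = [50·11² + 214·10²] / (51+215−2) = 103.9773, so s_p = 10.1969.
SE_diff = s_p·√(1/n₁ + 1/n₂) = 10.1969·√(1/51 + 1/215) = 1.5882.
z* = 1.282; margin = 1.282 × 1.5882 = 2.0361.
Difference = 38.7 − 29.3 = 9.4000.
9.4000 ± 2.0361 → (7.36, 11.44).

(7.36, 11.44)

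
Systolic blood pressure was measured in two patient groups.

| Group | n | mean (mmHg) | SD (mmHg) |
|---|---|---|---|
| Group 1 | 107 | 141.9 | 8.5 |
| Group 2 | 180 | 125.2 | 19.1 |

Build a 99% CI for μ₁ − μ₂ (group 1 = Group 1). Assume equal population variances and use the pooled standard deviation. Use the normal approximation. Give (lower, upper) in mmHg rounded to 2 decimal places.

Pooled variance s_p² = [106·8.5² + 179·19.1²] / (107+180−2) = 255.9982, so s_p = 15.9999.
SE_diff = s_p·√(1/n₁ + 1/n₂) = 15.9999·√(1/107 + 1/180) = 1.9531.
z* = 2.576; margin = 2.576 × 1.9531 = 5.0312.
Difference = 141.9 − 125.2 = 16.7000.
16.7000 ± 5.0312 → (11.67, 21.73).

(11.67, 21.73)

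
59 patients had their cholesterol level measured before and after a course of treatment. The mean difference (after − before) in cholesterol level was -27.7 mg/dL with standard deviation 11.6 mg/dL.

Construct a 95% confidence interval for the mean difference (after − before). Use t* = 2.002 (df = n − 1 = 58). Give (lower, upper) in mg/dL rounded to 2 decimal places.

This is a matched-pairs design, so SE = s_d/√n = 11.6/√59 = 1.5102.
Margin = 2.002 × 1.5102 = 3.0234; the interval is -27.7 ± 3.0234 = (-30.72, -24.68).

(-30.72, -24.68)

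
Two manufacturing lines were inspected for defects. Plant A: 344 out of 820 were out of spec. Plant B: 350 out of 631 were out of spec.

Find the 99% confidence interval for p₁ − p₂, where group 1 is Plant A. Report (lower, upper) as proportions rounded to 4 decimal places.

p̂₁ = 344/820 = 0.4195 and p̂₂ = 350/631 = 0.5547.
SE₁ = √(p̂₁(1−p̂₁)/n₁) = √(0.4195·0.5805/820) = 0.01723; SE₂ = √(0.5547·0.4453/631) = 0.01979.
Independent samples: SE of the difference = √(SE₁² + SE₂²) = √(0.0002968729 + 0.0003916441) = 0.02624.
z* for 99% confidence is 2.576, so the margin of error is 2.576 × 0.02624 = 0.06759.
Point estimate p̂₁ − p̂₂ = 0.4195 − 0.5547 = -0.1352.
-0.1352 ± 0.06759 → (-0.2028, -0.0676).

(-0.2028, -0.0676)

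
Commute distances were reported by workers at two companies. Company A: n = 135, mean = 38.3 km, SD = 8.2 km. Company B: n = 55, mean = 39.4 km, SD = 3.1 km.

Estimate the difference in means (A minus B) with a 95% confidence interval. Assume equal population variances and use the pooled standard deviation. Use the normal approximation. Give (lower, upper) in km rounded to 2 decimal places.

(-3.33, 1.13)

Pooled variance s_p² = [134·8.2² + 54·3.1²] / (135+55−2) = 50.6867, so s_p = 7.1195.
SE_diff = s_p·√(1/n₁ + 1/n₂) = 7.1195·√(1/135 + 1/55) = 1.1389.
z* = 1.960; margin = 1.960 × 1.1389 = 2.2322.
Difference = 38.3 − 39.4 = -1.1000.
-1.1000 ± 2.2322 → (-3.33, 1.13).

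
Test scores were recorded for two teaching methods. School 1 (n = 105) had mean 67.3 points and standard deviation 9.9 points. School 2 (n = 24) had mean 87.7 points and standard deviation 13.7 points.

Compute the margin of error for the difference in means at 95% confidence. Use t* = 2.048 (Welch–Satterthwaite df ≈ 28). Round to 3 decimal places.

6.059

SE₁ = s₁/√n₁ = 9.9/√105 = 0.9661; SE₂ = 13.7/√24 = 2.7965.
Independent samples, unequal variances: SE_diff = √(SE₁² + SE₂²) = √(0.93334921 + 7.82041225) = 2.9587.
t* = 2.048, so margin of error = 2.048 × 2.9587 = 6.0594.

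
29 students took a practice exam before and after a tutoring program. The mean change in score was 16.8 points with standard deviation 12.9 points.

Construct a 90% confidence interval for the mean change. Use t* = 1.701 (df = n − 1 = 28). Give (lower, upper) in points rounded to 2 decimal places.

This is a matched-pairs design, so SE = s_d/√n = 12.9/√29 = 2.3955.
Margin = 1.701 × 2.3955 = 4.0747; the interval is 16.8 ± 4.0747 = (12.73, 20.87).

(12.73, 20.87)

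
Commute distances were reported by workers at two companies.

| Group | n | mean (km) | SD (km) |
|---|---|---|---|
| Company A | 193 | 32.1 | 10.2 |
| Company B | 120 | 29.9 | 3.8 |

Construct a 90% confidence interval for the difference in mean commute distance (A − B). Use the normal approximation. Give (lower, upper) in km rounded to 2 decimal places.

Per-group SEs: s₁/√n₁ = 10.2/√193 = 0.7342, s₂/√n₂ = 3.8/√120 = 0.3469.
Unpooled SE of the difference: √(0.53904964 + 0.12033961) = 0.8120.
Margin of error = z* · SE = 1.645 × 0.8120 = 1.3357.
x̄₁ − x̄₂ = 32.1 − 29.9 = 2.2000.
CI: 2.2000 ± 1.3357 = (0.86, 3.54).

(0.86, 3.54)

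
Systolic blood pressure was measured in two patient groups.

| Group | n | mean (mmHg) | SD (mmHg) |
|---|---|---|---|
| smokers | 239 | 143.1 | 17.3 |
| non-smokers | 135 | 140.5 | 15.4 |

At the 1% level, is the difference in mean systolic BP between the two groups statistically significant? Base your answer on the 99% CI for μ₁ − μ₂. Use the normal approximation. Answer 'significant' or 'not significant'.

not significant

Per-group SEs: s₁/√n₁ = 17.3/√239 = 1.1190, s₂/√n₂ = 15.4/√135 = 1.3254.
Unpooled SE of the difference: √(1.252161 + 1.75668516) = 1.7346.
Margin of error = z* · SE = 2.576 × 1.7346 = 4.4683.
x̄₁ − x̄₂ = 143.1 − 140.5 = 2.6000.
CI: 2.6000 ± 4.4683 = (-1.8683, 7.0683).
The interval (-1.8683, 7.0683) contains 0, so the difference is not significant.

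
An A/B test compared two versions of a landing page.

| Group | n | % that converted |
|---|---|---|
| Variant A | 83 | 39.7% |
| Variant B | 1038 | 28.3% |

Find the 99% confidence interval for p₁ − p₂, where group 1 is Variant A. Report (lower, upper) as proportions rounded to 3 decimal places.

The two standard errors are √(0.3970×0.6030/83) = 0.05371 and √(0.2830×0.7170/1038) = 0.01398.
Because the samples are independent, SE_diff = √(0.05371² + 0.01398²) = 0.05550.
Using z* = 2.576 for 99%, ME = 2.576 × 0.05550 = 0.14297.
p̂₁ − p̂₂ = 0.1140; interval 0.1140 ± 0.14297 gives (-0.029, 0.257).

(-0.029, 0.257)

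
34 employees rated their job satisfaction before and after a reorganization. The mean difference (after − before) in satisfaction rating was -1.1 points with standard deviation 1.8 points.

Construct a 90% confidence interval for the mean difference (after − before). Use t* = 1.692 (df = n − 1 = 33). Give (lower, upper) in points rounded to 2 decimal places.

(-1.62, -0.58)

Paired design: SE = s_d/√n = 1.8/√34 = 0.3087.
t* = 1.692; margin of error = 1.692 × 0.3087 = 0.5223.
-1.1 ± 0.5223 → (-1.62, -0.58).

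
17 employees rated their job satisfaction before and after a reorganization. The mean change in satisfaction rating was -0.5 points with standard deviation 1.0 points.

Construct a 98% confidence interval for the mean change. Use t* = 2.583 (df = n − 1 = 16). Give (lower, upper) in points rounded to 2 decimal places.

This is a matched-pairs design, so SE = s_d/√n = 1.0/√17 = 0.2425.
Margin = 2.583 × 0.2425 = 0.6264; the interval is -0.5 ± 0.6264 = (-1.13, 0.13).

(-1.13, 0.13)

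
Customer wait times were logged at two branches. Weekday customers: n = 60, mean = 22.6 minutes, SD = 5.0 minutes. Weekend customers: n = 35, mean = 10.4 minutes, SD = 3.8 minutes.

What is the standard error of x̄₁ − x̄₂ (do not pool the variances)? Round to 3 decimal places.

0.911

Standard errors of each mean: 5.0/√60 = 0.6455 and 3.8/√35 = 0.6423.
SE(x̄₁ − x̄₂) = √(0.6455² + 0.6423²) = 0.9106 for independent samples with unequal variances.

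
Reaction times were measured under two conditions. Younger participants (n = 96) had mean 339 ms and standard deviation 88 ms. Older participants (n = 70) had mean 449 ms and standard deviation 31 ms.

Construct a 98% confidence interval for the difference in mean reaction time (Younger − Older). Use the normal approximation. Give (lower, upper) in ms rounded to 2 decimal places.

(-132.60, -87.40)

Standard errors of each mean: 88/√96 = 8.9815 and 31/√70 = 3.7052.
SE(x̄₁ − x̄₂) = √(8.9815² + 3.7052²) = 9.7158 for independent samples with unequal variances.
With z* = 2.326, the margin is 2.326 × 9.7158 = 22.5990.
x̄₁ − x̄₂ = 339 − 449 = -110.0000; the interval is -110.0000 ± 22.5990 = (-132.60, -87.40).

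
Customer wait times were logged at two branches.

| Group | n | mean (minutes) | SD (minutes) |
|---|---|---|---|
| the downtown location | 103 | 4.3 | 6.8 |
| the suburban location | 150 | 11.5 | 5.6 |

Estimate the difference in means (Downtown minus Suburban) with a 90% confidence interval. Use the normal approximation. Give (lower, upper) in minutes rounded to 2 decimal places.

(-8.53, -5.87)

Standard errors of each mean: 6.8/√103 = 0.6700 and 5.6/√150 = 0.4572.
SE(x̄₁ − x̄₂) = √(0.6700² + 0.4572²) = 0.8111 for independent samples with unequal variances.
With z* = 1.645, the margin is 1.645 × 0.8111 = 1.3343.
x̄₁ − x̄₂ = 4.3 − 11.5 = -7.2000; the interval is -7.2000 ± 1.3343 = (-8.53, -5.87).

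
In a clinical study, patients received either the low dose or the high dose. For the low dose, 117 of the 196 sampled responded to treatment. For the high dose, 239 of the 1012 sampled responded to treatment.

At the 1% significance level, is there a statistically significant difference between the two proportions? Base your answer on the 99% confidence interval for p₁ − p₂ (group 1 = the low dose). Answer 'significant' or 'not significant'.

First, p̂₁ = 117/196 = 0.5969; p̂₂ = 239/1012 = 0.2362.
The two standard errors are √(0.5969×0.4031/196) = 0.03504 and √(0.2362×0.7638/1012) = 0.01335.
Because the samples are independent, SE_diff = √(0.03504² + 0.01335²) = 0.03750.
Using z* = 2.576 for 99%, ME = 2.576 × 0.03750 = 0.09660.
p̂₁ − p̂₂ = 0.3607; interval 0.3607 ± 0.09660 gives (0.26410, 0.45730).
The interval (0.26410, 0.45730) does not contain 0, so the difference is significant.

significant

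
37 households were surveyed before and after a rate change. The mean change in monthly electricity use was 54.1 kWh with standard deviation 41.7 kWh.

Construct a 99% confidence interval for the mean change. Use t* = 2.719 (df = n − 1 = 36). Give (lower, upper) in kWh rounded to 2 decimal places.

This is a matched-pairs design, so SE = s_d/√n = 41.7/√37 = 6.8554.
Margin = 2.719 × 6.8554 = 18.6398; the interval is 54.1 ± 18.6398 = (35.46, 72.74).

(35.46, 72.74)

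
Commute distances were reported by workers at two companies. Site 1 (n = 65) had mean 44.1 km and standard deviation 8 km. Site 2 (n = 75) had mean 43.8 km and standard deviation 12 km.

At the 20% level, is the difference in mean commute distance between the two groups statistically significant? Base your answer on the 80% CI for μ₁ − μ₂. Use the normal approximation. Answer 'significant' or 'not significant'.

SE₁ = s₁/√n₁ = 8/√65 = 0.9923; SE₂ = 12/√75 = 1.3856.
Independent samples, unequal variances: SE_diff = √(SE₁² + SE₂²) = √(0.98465929 + 1.91988736) = 1.7043.
z* = 1.282, so margin of error = 1.282 × 1.7043 = 2.1849.
Difference in means = 44.1 − 43.8 = 0.3000.
0.3000 ± 2.1849 → (-1.8849, 2.4849).
The interval (-1.8849, 2.4849) contains 0, so the difference is not significant.

not significant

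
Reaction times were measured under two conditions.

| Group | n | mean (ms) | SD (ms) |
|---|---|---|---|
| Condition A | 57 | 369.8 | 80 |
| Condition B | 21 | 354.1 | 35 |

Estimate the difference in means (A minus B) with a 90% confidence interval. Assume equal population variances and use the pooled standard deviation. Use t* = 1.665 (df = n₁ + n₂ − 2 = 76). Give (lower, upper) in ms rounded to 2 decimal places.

(-14.47, 45.87)

s_p = √[((n₁−1)s₁² + (n₂−1)s₂²)/(n₁+n₂−2)] = √[(56·80² + 20·35²)/76] = 70.9800.
SE = 70.9800·√(1/57 + 1/21) = 18.1191.
With t* = 1.665, margin = 1.665 × 18.1191 = 30.1683.
x̄₁ − x̄₂ = 369.8 − 354.1 = 15.7000; interval 15.7000 ± 30.1683 = (-14.47, 45.87).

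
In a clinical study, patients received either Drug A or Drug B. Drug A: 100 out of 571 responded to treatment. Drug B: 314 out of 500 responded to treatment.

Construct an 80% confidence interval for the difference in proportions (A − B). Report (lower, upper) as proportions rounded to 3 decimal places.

(-0.487, -0.418)

Sample proportions: 100/571 = 0.1751, 314/500 = 0.6280.
Each SE is √(p̂(1−p̂)/n): √(0.1751·0.8249/571) = 0.01590 and √(0.6280·0.3720/500) = 0.02162.
SE(p̂₁ − p̂₂) = √(SE₁² + SE₂²) = √(0.00025281 + 0.0004674244) = 0.02684, since the two samples are independent.
At 80% confidence z* = 1.282; margin = 1.282 × 0.02684 = 0.03441.
The difference is 0.1751 − 0.6280 = -0.4529, so the interval is -0.4529 ± 0.03441 = (-0.487, -0.418).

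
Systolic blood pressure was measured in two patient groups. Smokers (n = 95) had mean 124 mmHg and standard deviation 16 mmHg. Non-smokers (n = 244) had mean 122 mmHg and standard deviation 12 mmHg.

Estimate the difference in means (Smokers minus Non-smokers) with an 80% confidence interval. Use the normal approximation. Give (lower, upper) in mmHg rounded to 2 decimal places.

Per-group SEs: s₁/√n₁ = 16/√95 = 1.6416, s₂/√n₂ = 12/√244 = 0.7682.
Unpooled SE of the difference: √(2.69485056 + 0.59013124) = 1.8125.
Margin of error = z* · SE = 1.282 × 1.8125 = 2.3236.
x̄₁ − x̄₂ = 124 − 122 = 2.0000.
CI: 2.0000 ± 2.3236 = (-0.32, 4.32).

(-0.32, 4.32)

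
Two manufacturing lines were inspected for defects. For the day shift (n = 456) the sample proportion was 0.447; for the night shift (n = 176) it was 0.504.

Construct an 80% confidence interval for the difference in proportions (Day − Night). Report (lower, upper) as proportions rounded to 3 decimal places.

SE₁ = √(p̂₁(1−p̂₁)/n₁) = √(0.4470·0.5530/456) = 0.02328; SE₂ = √(0.5040·0.4960/176) = 0.03769.
Independent samples: SE of the difference = √(SE₁² + SE₂²) = √(0.0005419584 + 0.0014205361) = 0.04430.
z* for 80% confidence is 1.282, so the margin of error is 1.282 × 0.04430 = 0.05679.
Point estimate p̂₁ − p̂₂ = 0.4470 − 0.5040 = -0.0570.
-0.0570 ± 0.05679 → (-0.114, 0.000).

(-0.114, 0.000)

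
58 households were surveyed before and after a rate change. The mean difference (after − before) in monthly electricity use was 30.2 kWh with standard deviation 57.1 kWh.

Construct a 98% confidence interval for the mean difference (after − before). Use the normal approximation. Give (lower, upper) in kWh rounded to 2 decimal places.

(12.76, 47.64)

Paired design: SE = s_d/√n = 57.1/√58 = 7.4976.
z* = 2.326; margin of error = 2.326 × 7.4976 = 17.4394.
30.2 ± 17.4394 → (12.76, 47.64).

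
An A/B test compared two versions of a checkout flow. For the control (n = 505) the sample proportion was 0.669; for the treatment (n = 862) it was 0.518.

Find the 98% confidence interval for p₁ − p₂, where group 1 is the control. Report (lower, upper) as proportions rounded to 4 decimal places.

SE₁ = √(p̂₁(1−p̂₁)/n₁) = √(0.6690·0.3310/505) = 0.02094; SE₂ = √(0.5180·0.4820/862) = 0.01702.
Independent samples: SE of the difference = √(SE₁² + SE₂²) = √(0.0004384836 + 0.0002896804) = 0.02698.
z* for 98% confidence is 2.326, so the margin of error is 2.326 × 0.02698 = 0.06276.
Point estimate p̂₁ − p̂₂ = 0.6690 − 0.5180 = 0.1510.
0.1510 ± 0.06276 → (0.0882, 0.2138).

(0.0882, 0.2138)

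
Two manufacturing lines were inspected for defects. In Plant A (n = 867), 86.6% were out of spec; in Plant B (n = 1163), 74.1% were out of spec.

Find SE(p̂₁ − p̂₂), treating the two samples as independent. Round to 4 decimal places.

Each SE is √(p̂(1−p̂)/n): √(0.8660·0.1340/867) = 0.01157 and √(0.7410·0.2590/1163) = 0.01285.
SE(p̂₁ − p̂₂) = √(SE₁² + SE₂²) = √(0.0001338649 + 0.0001651225) = 0.01729, since the two samples are independent.

0.0173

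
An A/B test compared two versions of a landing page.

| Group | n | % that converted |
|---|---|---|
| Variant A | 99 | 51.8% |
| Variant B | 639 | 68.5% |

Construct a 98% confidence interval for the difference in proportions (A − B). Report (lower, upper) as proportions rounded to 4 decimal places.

(-0.2914, -0.0426)

SE₁ = √(p̂₁(1−p̂₁)/n₁) = √(0.5180·0.4820/99) = 0.05022; SE₂ = √(0.6850·0.3150/639) = 0.01838.
Independent samples: SE of the difference = √(SE₁² + SE₂²) = √(0.0025220484 + 0.0003378244) = 0.05348.
z* for 98% confidence is 2.326, so the margin of error is 2.326 × 0.05348 = 0.12439.
Point estimate p̂₁ − p̂₂ = 0.5180 − 0.6850 = -0.1670.
-0.1670 ± 0.12439 → (-0.2914, -0.0426).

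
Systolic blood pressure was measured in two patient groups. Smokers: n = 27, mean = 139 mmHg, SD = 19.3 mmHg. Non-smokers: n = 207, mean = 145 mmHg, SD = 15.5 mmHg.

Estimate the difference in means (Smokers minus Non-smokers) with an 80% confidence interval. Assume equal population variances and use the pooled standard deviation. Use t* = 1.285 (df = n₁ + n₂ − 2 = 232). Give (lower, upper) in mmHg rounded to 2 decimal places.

(-10.20, -1.80)

Pooled variance s_p² = [26·19.3² + 206·15.5²] / (27+207−2) = 255.0700, so s_p = 15.9709.
SE_diff = s_p·√(1/n₁ + 1/n₂) = 15.9709·√(1/27 + 1/207) = 3.2679.
t* = 1.285; margin = 1.285 × 3.2679 = 4.1993.
Difference = 139 − 145 = -6.0000.
-6.0000 ± 4.1993 → (-10.20, -1.80).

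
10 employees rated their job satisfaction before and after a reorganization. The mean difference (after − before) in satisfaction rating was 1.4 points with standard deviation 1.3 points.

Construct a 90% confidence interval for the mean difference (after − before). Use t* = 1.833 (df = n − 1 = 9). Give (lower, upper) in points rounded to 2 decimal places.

Paired design: SE = s_d/√n = 1.3/√10 = 0.4111.
t* = 1.833; margin of error = 1.833 × 0.4111 = 0.7535.
1.4 ± 0.7535 → (0.65, 2.15).

(0.65, 2.15)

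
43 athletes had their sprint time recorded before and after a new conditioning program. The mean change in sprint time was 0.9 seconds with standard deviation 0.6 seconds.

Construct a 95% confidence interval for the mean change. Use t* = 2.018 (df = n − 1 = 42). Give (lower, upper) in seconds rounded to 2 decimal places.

(0.72, 1.08)

Paired design: SE = s_d/√n = 0.6/√43 = 0.0915.
t* = 2.018; margin of error = 2.018 × 0.0915 = 0.1846.
0.9 ± 0.1846 → (0.72, 1.08).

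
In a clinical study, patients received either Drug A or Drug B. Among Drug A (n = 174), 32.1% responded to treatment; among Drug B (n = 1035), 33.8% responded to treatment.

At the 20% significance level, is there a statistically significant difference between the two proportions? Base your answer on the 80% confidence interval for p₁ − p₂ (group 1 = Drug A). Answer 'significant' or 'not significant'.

not significant

Each SE is √(p̂(1−p̂)/n): √(0.3210·0.6790/174) = 0.03539 and √(0.3380·0.6620/1035) = 0.01470.
SE(p̂₁ − p̂₂) = √(SE₁² + SE₂²) = √(0.0012524521 + 0.00021609) = 0.03832, since the two samples are independent.
At 80% confidence z* = 1.282; margin = 1.282 × 0.03832 = 0.04913.
The difference is 0.3210 − 0.3380 = -0.0170, so the interval is -0.0170 ± 0.04913 = (-0.06613, 0.03213).
The interval (-0.06613, 0.03213) contains 0, so the difference is not significant.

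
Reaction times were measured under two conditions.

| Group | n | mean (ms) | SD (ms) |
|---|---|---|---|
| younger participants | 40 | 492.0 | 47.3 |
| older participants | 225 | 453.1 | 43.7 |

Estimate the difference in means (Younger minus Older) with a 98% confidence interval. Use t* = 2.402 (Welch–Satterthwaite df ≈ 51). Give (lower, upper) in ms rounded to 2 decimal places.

(19.62, 58.18)

Per-group SEs: s₁/√n₁ = 47.3/√40 = 7.4788, s₂/√n₂ = 43.7/√225 = 2.9133.
Unpooled SE of the difference: √(55.93244944 + 8.48731689) = 8.0262.
Margin of error = t* · SE = 2.402 × 8.0262 = 19.2789.
x̄₁ − x̄₂ = 492.0 − 453.1 = 38.9000.
CI: 38.9000 ± 19.2789 = (19.62, 58.18).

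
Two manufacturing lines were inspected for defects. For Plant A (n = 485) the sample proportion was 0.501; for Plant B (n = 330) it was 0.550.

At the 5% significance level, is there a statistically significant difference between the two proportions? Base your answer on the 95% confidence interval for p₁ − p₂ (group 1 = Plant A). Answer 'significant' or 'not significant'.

not significant

SE₁ = √(p̂₁(1−p̂₁)/n₁) = √(0.5010·0.4990/485) = 0.02270; SE₂ = √(0.5500·0.4500/330) = 0.02739.
Independent samples: SE of the difference = √(SE₁² + SE₂²) = √(0.00051529 + 0.0007502121) = 0.03557.
z* for 95% confidence is 1.960, so the margin of error is 1.960 × 0.03557 = 0.06972.
Point estimate p̂₁ − p̂₂ = 0.5010 − 0.5500 = -0.0490.
-0.0490 ± 0.06972 → (-0.11872, 0.02072).
The interval (-0.11872, 0.02072) contains 0, so the difference is not significant.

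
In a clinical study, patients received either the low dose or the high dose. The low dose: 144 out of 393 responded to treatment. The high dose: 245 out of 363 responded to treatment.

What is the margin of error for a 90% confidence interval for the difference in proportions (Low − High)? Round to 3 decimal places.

First, p̂₁ = 144/393 = 0.3664; p̂₂ = 245/363 = 0.6749.
The two standard errors are √(0.3664×0.6336/393) = 0.02430 and √(0.6749×0.3251/363) = 0.02459.
Because the samples are independent, SE_diff = √(0.02430² + 0.02459²) = 0.03457.
Using z* = 1.645 for 90%, ME = 1.645 × 0.03457 = 0.05687.

0.057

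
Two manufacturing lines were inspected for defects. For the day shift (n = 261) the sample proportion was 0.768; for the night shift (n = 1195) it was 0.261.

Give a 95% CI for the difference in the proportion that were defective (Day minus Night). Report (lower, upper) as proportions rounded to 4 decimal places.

The two standard errors are √(0.7680×0.2320/261) = 0.02613 and √(0.2610×0.7390/1195) = 0.01270.
Because the samples are independent, SE_diff = √(0.02613² + 0.01270²) = 0.02905.
Using z* = 1.960 for 95%, ME = 1.960 × 0.02905 = 0.05694.
p̂₁ − p̂₂ = 0.5070; interval 0.5070 ± 0.05694 gives (0.4501, 0.5639).

(0.4501, 0.5639)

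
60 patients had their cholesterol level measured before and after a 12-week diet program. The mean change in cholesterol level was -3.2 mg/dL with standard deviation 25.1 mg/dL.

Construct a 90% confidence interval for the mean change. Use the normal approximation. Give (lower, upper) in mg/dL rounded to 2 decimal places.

This is a matched-pairs design, so SE = s_d/√n = 25.1/√60 = 3.2404.
Margin = 1.645 × 3.2404 = 5.3305; the interval is -3.2 ± 5.3305 = (-8.53, 2.13).

(-8.53, 2.13)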